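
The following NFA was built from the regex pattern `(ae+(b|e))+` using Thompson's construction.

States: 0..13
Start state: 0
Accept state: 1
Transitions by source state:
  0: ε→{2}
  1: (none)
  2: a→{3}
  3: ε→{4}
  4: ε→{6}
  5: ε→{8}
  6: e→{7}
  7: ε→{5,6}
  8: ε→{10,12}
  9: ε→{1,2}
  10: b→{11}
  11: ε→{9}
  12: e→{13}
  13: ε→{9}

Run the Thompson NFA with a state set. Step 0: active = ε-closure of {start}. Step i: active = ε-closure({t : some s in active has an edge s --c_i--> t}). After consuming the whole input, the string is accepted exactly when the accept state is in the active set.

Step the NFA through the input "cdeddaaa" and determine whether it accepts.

Answer: REJECT

Derivation:
S₀ = ε-closure({0}) = {0,2}
'c' @ 1: {}  — no active states
rest 'deddaaa' ignored (set empty)
final: {}; accept 1 not in set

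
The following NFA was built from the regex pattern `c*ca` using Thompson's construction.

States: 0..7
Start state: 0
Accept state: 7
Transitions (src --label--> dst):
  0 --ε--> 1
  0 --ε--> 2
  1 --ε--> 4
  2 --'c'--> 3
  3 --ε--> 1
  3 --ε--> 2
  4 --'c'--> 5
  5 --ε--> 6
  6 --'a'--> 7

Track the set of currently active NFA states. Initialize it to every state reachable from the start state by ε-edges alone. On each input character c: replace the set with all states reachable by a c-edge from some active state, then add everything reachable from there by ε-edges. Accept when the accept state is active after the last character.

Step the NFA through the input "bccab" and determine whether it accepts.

Answer: REJECT

Steps:
start: ε-closure({0}) = {0,1,2,4}
'b' @ 1: {}  — state set empty
rest 'ccab' ignored (set empty)
final: {}; accept 7 not in set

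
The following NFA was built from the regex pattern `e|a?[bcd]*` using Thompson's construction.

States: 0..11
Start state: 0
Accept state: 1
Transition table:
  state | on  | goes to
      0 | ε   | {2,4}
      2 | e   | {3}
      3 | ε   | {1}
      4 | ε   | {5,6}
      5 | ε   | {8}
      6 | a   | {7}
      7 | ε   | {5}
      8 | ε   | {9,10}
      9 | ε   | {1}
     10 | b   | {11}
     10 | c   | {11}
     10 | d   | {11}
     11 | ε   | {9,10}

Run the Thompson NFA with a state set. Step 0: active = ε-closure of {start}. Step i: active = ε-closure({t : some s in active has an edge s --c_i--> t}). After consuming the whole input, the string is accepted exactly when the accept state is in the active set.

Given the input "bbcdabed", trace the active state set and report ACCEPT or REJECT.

Answer: REJECT

Trace:
initial (ε-close {0}): {0,1,2,4,5,6,8,9,10}
'b' @ 1: {1,9,10,11}  ✓accept
'b' @ 2: {1,9,10,11}  ✓accept
'c' @ 3: {1,9,10,11}  ✓accept
'd' @ 4: {1,9,10,11}  ✓accept
'a' @ 5: {}  — no active states
rest 'bed' ignored (set empty)
after full input: {}  (accept=1 not in)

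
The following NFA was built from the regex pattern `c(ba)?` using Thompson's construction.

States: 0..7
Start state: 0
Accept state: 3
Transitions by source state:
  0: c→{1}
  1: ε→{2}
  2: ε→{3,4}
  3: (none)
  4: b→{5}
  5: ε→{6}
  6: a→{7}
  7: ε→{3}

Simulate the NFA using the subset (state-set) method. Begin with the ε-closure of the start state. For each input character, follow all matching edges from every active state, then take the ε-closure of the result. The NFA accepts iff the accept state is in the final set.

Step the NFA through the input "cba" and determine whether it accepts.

start: ε-closure({0}) = {0}
'c' @ 1: {1,2,3,4}  [accepting]
'b' @ 2: {5,6}
'a' @ 3: {3,7}  [accepting]
end set {3,7} — state 3 in

Answer: ACCEPT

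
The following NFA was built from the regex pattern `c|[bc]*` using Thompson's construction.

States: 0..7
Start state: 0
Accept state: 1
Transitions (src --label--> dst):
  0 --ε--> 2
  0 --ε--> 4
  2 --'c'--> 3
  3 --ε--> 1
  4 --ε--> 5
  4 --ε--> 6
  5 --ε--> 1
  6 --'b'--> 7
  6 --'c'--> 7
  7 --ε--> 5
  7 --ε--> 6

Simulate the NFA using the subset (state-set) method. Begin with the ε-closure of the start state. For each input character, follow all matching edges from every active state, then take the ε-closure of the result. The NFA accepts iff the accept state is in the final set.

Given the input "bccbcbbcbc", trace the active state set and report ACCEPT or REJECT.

initial (ε-close {0}): {0,1,2,4,5,6}
'b' @ 1: {1,5,6,7}  (accept∈set)
'c' @ 2: {1,5,6,7}  (accept∈set)
'c' @ 3: {1,5,6,7}  (accept∈set)
'b' @ 4: {1,5,6,7}  (accept∈set)
'c' @ 5: {1,5,6,7}  (accept∈set)
'b' @ 6: {1,5,6,7}  (accept∈set)
'b' @ 7: {1,5,6,7}  (accept∈set)
'c' @ 8: {1,5,6,7}  (accept∈set)
'b' @ 9: {1,5,6,7}  (accept∈set)
'c' @ 10: {1,5,6,7}  (accept∈set)
after full input: {1,5,6,7}  (accept=1 in)

Answer: ACCEPT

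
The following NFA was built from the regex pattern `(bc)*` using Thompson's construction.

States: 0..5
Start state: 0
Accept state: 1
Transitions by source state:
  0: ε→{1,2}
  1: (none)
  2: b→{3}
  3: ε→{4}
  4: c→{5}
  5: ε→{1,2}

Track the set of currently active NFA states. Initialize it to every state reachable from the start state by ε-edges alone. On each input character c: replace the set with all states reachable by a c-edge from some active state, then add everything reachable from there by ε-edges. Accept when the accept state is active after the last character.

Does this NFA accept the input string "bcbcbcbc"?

Answer: ACCEPT

Steps:
initial (ε-close {0}): {0,1,2}
'b' @ 1: {3,4}
'c' @ 2: {1,2,5}  ✓accept
'b' @ 3: {3,4}
'c' @ 4: {1,2,5}  ✓accept
'b' @ 5: {3,4}
'c' @ 6: {1,2,5}  ✓accept
'b' @ 7: {3,4}
'c' @ 8: {1,2,5}  ✓accept
end set {1,2,5} — state 1 in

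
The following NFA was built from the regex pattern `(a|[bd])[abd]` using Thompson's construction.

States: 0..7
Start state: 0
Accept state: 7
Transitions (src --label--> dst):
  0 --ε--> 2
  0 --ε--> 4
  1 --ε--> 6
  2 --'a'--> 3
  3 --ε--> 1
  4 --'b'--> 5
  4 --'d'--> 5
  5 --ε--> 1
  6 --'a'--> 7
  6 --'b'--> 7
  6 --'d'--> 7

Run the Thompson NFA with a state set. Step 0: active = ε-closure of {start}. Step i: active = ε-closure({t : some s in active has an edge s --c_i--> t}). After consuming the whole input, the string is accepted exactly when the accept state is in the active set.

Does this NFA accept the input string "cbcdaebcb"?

S₀ = ε-closure({0}) = {0,2,4}
'c' @ 1: {}  — state set empty
rest 'bcdaebcb' ignored (set empty)
after full input: {}  (accept=7 not in)

Answer: REJECT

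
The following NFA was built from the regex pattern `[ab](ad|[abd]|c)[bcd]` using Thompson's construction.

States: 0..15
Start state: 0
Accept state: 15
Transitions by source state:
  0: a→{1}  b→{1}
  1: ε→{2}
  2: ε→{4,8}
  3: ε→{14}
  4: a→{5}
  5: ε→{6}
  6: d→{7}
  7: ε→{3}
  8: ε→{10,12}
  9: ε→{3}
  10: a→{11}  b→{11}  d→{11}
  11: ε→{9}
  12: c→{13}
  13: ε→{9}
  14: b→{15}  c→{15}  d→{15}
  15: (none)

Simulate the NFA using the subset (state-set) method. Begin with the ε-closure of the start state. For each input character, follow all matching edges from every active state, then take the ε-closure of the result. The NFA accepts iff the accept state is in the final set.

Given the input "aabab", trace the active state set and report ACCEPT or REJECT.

Answer: REJECT

Trace:
initial (ε-close {0}): {0}
'a' @ 1: {1,2,4,8,10,12}
'a' @ 2: {3,5,6,9,11,14}
'b' @ 3: {15}  [accepting]
'a' @ 4: {}  — state set empty
rest 'b' ignored (set empty)
after full input: {}  (accept=15 not in)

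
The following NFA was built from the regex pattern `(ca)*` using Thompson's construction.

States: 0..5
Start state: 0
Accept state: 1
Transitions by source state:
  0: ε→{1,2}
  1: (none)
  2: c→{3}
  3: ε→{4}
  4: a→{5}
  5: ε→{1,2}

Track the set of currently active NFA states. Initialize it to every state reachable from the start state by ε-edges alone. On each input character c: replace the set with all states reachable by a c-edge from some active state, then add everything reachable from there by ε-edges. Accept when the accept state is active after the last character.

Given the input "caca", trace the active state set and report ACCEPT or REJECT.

Answer: ACCEPT

Steps:
S₀ = ε-closure({0}) = {0,1,2}
'c' @ 1: {3,4}
'a' @ 2: {1,2,5}  [accepting]
'c' @ 3: {3,4}
'a' @ 4: {1,2,5}  [accepting]
final: {1,2,5}; accept 1 in set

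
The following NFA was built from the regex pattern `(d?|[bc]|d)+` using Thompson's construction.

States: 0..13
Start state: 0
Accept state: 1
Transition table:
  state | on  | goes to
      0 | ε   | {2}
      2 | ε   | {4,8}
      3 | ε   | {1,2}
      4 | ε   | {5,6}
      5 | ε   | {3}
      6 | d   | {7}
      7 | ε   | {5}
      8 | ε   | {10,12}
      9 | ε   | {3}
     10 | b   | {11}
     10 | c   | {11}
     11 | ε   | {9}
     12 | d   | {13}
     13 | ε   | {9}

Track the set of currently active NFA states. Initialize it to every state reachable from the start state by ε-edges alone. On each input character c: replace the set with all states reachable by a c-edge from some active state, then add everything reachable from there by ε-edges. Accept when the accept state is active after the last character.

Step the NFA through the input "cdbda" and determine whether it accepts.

S₀ = ε-closure({0}) = {0,1,2,3,4,5,6,8,10,12}
'c' @ 1: {1,2,3,4,5,6,8,9,10,11,12}  ✓accept
'd' @ 2: {1,2,3,4,5,6,7,8,9,10,12,13}  ✓accept
'b' @ 3: {1,2,3,4,5,6,8,9,10,11,12}  ✓accept
'd' @ 4: {1,2,3,4,5,6,7,8,9,10,12,13}  ✓accept
'a' @ 5: {}  — dead — no transitions
final: {}; accept 1 not in set

Answer: REJECT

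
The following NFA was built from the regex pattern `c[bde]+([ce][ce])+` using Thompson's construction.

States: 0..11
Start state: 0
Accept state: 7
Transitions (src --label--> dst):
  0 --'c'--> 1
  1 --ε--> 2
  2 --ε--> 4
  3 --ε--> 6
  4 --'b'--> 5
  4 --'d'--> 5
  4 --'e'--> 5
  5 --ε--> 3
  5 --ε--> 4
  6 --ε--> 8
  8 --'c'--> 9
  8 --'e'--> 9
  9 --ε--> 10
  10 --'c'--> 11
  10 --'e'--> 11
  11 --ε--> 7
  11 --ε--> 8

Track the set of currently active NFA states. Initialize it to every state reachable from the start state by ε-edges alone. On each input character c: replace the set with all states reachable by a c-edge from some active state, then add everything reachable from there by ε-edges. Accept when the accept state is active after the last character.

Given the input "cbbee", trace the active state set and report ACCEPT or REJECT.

S₀ = ε-closure({0}) = {0}
'c' @ 1: {1,2,4}
'b' @ 2: {3,4,5,6,8}
'b' @ 3: {3,4,5,6,8}
'e' @ 4: {3,4,5,6,8,9,10}
'e' @ 5: {3,4,5,6,7,8,9,10,11}  [accepting]
end set {3,4,5,6,7,8,9,10,11} — state 7 in

Answer: ACCEPT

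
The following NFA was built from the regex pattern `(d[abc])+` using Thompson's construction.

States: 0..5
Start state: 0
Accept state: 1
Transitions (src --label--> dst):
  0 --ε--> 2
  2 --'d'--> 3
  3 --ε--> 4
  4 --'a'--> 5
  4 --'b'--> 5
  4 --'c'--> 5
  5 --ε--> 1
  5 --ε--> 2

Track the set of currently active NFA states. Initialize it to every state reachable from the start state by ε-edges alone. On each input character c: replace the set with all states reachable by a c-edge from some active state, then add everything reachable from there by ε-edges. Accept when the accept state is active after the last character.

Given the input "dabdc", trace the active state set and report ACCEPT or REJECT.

Answer: REJECT

Trace:
initial (ε-close {0}): {0,2}
'd' @ 1: {3,4}
'a' @ 2: {1,2,5}  ✓accept
'b' @ 3: {}  — dead — no transitions
rest 'dc' ignored (set empty)
after full input: {}  (accept=1 not in)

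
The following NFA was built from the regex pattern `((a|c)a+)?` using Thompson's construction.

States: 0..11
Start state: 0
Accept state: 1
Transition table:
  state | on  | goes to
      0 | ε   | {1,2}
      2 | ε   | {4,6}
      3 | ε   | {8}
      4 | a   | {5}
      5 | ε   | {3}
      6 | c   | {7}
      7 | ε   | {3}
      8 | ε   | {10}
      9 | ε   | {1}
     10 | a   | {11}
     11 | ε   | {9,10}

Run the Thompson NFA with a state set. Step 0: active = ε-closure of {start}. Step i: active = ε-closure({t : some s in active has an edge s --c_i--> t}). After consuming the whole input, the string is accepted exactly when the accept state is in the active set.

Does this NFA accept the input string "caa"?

Answer: ACCEPT

Steps:
initial (ε-close {0}): {0,1,2,4,6}
'c' @ 1: {3,7,8,10}
'a' @ 2: {1,9,10,11}  (accept∈set)
'a' @ 3: {1,9,10,11}  (accept∈set)
final: {1,9,10,11}; accept 1 in set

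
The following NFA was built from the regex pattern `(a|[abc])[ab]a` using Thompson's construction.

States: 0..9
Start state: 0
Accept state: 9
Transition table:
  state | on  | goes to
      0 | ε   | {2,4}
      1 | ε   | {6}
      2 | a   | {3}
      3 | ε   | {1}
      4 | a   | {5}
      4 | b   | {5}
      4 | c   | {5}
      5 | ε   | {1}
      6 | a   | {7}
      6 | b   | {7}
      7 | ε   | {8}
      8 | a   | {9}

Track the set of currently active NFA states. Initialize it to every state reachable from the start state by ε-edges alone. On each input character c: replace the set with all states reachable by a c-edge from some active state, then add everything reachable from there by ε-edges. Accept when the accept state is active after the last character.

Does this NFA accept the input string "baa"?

initial (ε-close {0}): {0,2,4}
'b' @ 1: {1,5,6}
'a' @ 2: {7,8}
'a' @ 3: {9}  [accepting]
after full input: {9}  (accept=9 in)

Answer: ACCEPT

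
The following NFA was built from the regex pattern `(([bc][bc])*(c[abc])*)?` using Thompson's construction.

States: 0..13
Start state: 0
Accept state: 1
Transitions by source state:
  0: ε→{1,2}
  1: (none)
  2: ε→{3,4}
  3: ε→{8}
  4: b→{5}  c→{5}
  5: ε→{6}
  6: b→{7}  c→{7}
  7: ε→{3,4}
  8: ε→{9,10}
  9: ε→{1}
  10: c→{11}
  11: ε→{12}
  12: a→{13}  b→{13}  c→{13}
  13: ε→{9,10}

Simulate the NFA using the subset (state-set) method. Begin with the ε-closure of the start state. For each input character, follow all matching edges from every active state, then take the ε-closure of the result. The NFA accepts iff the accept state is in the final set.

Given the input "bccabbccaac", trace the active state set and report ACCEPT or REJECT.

Answer: REJECT

Steps:
S₀ = ε-closure({0}) = {0,1,2,3,4,8,9,10}
'b' @ 1: {5,6}
'c' @ 2: {1,3,4,7,8,9,10}  (accept∈set)
'c' @ 3: {5,6,11,12}
'a' @ 4: {1,9,10,13}  (accept∈set)
'b' @ 5: {}  — state set empty
rest 'bccaac' ignored (set empty)
final: {}; accept 1 not in set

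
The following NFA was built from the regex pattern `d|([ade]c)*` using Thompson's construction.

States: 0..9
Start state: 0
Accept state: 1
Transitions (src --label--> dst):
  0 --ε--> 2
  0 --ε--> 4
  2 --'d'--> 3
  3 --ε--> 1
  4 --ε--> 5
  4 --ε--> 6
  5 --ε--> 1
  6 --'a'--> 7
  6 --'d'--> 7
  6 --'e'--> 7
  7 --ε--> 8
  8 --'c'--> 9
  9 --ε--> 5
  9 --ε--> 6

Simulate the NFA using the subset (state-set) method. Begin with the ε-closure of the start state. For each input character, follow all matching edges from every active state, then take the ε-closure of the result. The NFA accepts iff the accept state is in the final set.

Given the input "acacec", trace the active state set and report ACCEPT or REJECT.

start: ε-closure({0}) = {0,1,2,4,5,6}
'a' @ 1: {7,8}
'c' @ 2: {1,5,6,9}  ✓accept
'a' @ 3: {7,8}
'c' @ 4: {1,5,6,9}  ✓accept
'e' @ 5: {7,8}
'c' @ 6: {1,5,6,9}  ✓accept
final: {1,5,6,9}; accept 1 in set

Answer: ACCEPT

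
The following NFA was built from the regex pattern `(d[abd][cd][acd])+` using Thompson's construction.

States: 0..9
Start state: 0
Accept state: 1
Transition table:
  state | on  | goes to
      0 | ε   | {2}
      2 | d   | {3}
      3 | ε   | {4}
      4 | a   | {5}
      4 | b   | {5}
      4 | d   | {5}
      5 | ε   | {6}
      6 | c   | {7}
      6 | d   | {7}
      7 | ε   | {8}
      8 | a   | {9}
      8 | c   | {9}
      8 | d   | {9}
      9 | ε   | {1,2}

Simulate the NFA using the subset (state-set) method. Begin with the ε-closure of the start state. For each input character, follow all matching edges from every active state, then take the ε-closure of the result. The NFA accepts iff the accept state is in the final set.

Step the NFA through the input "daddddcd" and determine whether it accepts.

Answer: ACCEPT

Steps:
S₀ = ε-closure({0}) = {0,2}
'd' @ 1: {3,4}
'a' @ 2: {5,6}
'd' @ 3: {7,8}
'd' @ 4: {1,2,9}  (accept∈set)
'd' @ 5: {3,4}
'd' @ 6: {5,6}
'c' @ 7: {7,8}
'd' @ 8: {1,2,9}  (accept∈set)
final: {1,2,9}; accept 1 in set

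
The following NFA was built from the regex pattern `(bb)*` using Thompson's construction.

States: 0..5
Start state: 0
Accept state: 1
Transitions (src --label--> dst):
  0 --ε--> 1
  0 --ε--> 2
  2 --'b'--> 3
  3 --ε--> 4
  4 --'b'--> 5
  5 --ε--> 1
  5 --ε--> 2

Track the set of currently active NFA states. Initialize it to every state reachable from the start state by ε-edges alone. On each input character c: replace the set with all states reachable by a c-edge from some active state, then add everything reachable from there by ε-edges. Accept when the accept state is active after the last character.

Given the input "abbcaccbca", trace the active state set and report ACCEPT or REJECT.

Answer: REJECT

Derivation:
initial (ε-close {0}): {0,1,2}
'a' @ 1: {}  — no active states
rest 'bbcaccbca' ignored (set empty)
after full input: {}  (accept=1 not in)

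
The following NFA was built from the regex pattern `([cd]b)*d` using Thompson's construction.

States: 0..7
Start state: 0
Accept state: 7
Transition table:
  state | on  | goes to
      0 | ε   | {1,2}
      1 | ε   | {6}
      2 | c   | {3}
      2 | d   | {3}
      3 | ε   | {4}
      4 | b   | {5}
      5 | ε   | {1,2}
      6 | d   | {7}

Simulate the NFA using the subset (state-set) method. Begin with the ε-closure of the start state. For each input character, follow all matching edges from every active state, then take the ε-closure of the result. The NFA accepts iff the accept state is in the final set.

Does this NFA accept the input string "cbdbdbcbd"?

Answer: ACCEPT

Steps:
start: ε-closure({0}) = {0,1,2,6}
'c' @ 1: {3,4}
'b' @ 2: {1,2,5,6}
'd' @ 3: {3,4,7}  [accepting]
'b' @ 4: {1,2,5,6}
'd' @ 5: {3,4,7}  [accepting]
'b' @ 6: {1,2,5,6}
'c' @ 7: {3,4}
'b' @ 8: {1,2,5,6}
'd' @ 9: {3,4,7}  [accepting]
final: {3,4,7}; accept 7 in set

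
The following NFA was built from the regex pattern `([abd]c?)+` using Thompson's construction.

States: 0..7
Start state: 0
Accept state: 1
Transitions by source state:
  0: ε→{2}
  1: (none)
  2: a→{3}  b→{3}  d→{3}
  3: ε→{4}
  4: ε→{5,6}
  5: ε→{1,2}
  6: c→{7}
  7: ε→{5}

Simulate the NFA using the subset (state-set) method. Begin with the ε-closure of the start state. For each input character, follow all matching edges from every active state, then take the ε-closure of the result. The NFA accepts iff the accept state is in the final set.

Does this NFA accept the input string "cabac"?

initial (ε-close {0}): {0,2}
'c' @ 1: {}  — no active states
rest 'abac' ignored (set empty)
after full input: {}  (accept=1 not in)

Answer: REJECT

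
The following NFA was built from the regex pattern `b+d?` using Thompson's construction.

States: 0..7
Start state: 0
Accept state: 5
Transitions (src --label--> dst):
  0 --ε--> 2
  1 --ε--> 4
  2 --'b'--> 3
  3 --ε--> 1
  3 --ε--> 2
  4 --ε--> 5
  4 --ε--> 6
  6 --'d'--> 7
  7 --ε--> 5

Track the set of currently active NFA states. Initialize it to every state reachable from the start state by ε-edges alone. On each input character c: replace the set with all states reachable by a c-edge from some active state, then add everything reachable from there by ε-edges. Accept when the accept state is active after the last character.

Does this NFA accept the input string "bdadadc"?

Answer: REJECT

Derivation:
S₀ = ε-closure({0}) = {0,2}
'b' @ 1: {1,2,3,4,5,6}  ✓accept
'd' @ 2: {5,7}  ✓accept
'a' @ 3: {}  — no active states
rest 'dadc' ignored (set empty)
end set {} — state 5 not in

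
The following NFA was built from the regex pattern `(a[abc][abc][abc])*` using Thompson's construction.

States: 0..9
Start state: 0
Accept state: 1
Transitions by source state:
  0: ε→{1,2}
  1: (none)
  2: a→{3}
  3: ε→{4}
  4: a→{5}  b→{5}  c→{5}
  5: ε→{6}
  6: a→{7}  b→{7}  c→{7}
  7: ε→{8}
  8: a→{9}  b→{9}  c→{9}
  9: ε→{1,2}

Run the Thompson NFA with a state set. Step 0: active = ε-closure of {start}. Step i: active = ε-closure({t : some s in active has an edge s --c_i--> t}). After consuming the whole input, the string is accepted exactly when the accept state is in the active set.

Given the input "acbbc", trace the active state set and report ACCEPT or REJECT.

Answer: REJECT

Steps:
initial (ε-close {0}): {0,1,2}
'a' @ 1: {3,4}
'c' @ 2: {5,6}
'b' @ 3: {7,8}
'b' @ 4: {1,2,9}  (accept∈set)
'c' @ 5: {}  — state set empty
after full input: {}  (accept=1 not in)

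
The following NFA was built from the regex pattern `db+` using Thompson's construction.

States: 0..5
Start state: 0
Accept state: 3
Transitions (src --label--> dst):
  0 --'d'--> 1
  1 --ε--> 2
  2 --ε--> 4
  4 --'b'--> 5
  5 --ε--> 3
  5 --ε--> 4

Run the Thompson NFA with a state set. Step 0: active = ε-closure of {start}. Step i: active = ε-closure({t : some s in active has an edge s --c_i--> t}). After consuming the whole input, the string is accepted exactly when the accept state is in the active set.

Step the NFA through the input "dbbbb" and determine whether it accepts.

Answer: ACCEPT

Steps:
start: ε-closure({0}) = {0}
'd' @ 1: {1,2,4}
'b' @ 2: {3,4,5}  (accept∈set)
'b' @ 3: {3,4,5}  (accept∈set)
'b' @ 4: {3,4,5}  (accept∈set)
'b' @ 5: {3,4,5}  (accept∈set)
final: {3,4,5}; accept 3 in set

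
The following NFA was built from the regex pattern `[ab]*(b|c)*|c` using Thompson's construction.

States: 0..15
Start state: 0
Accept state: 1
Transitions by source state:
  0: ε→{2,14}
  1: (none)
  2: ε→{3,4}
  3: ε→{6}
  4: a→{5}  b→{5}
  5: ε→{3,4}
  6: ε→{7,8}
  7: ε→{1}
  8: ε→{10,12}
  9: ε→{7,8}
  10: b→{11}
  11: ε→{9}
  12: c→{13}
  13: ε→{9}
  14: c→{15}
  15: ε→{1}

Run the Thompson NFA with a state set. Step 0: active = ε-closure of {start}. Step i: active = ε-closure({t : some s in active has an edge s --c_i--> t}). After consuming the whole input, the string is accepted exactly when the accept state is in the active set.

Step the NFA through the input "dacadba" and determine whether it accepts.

start: ε-closure({0}) = {0,1,2,3,4,6,7,8,10,12,14}
'd' @ 1: {}  — dead — no transitions
rest 'acadba' ignored (set empty)
after full input: {}  (accept=1 not in)

Answer: REJECT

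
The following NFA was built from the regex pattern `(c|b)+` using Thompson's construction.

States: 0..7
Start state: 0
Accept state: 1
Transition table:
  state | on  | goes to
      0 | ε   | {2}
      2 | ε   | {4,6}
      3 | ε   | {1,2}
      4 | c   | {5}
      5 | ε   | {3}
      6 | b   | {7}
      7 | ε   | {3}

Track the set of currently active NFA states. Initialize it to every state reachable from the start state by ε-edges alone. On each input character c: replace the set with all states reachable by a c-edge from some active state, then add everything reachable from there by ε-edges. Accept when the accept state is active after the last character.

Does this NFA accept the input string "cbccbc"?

Answer: ACCEPT

Trace:
start: ε-closure({0}) = {0,2,4,6}
'c' @ 1: {1,2,3,4,5,6}  (accept∈set)
'b' @ 2: {1,2,3,4,6,7}  (accept∈set)
'c' @ 3: {1,2,3,4,5,6}  (accept∈set)
'c' @ 4: {1,2,3,4,5,6}  (accept∈set)
'b' @ 5: {1,2,3,4,6,7}  (accept∈set)
'c' @ 6: {1,2,3,4,5,6}  (accept∈set)
after full input: {1,2,3,4,5,6}  (accept=1 in)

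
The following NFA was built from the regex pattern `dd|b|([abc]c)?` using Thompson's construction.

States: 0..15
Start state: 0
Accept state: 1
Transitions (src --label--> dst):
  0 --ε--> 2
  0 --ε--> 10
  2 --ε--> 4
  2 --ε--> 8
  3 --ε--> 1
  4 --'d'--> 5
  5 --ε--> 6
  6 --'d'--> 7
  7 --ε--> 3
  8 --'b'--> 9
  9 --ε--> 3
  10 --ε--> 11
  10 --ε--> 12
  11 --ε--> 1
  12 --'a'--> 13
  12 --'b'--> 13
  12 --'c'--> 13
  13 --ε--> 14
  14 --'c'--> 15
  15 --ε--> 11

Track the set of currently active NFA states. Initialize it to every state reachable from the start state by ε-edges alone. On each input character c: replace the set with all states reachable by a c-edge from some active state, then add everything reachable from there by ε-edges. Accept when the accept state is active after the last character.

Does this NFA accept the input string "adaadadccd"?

initial (ε-close {0}): {0,1,2,4,8,10,11,12}
'a' @ 1: {13,14}
'd' @ 2: {}  — dead — no transitions
rest 'aadadccd' ignored (set empty)
end set {} — state 1 not in

Answer: REJECT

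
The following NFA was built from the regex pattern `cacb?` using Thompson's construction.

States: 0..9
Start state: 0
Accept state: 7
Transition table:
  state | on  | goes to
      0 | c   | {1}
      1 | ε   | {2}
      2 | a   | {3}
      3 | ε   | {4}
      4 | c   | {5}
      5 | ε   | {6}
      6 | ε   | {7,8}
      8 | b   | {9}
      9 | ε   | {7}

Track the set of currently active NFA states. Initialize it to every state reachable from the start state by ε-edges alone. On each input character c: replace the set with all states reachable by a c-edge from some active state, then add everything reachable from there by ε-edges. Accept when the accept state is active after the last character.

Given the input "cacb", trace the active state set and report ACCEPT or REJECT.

Answer: ACCEPT

Trace:
initial (ε-close {0}): {0}
'c' @ 1: {1,2}
'a' @ 2: {3,4}
'c' @ 3: {5,6,7,8}  [accepting]
'b' @ 4: {7,9}  [accepting]
end set {7,9} — state 7 in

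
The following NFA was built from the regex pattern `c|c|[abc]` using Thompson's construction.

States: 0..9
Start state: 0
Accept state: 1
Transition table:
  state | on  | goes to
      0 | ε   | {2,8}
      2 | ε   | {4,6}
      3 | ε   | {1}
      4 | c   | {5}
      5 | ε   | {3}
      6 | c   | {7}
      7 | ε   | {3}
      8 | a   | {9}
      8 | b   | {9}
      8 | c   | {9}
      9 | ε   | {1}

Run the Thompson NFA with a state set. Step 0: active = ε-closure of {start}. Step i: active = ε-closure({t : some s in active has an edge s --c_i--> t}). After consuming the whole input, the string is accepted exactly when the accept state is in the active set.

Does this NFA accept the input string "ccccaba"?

Answer: REJECT

Trace:
initial (ε-close {0}): {0,2,4,6,8}
'c' @ 1: {1,3,5,7,9}  [accepting]
'c' @ 2: {}  — dead — no transitions
rest 'ccaba' ignored (set empty)
final: {}; accept 1 not in set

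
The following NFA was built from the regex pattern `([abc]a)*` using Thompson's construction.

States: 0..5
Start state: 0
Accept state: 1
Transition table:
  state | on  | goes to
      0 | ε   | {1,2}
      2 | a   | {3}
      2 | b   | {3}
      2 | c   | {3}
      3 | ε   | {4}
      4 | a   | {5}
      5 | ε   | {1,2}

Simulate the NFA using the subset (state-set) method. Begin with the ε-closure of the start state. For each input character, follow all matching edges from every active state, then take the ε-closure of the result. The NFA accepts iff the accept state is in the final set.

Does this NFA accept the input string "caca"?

start: ε-closure({0}) = {0,1,2}
'c' @ 1: {3,4}
'a' @ 2: {1,2,5}  [accepting]
'c' @ 3: {3,4}
'a' @ 4: {1,2,5}  [accepting]
final: {1,2,5}; accept 1 in set

Answer: ACCEPT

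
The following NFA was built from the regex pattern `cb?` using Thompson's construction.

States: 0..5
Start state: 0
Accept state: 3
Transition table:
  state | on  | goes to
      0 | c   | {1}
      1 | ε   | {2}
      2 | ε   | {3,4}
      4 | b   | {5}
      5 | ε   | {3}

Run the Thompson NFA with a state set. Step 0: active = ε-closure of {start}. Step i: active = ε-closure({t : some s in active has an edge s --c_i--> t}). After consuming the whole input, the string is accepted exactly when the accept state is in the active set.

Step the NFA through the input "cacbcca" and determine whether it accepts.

S₀ = ε-closure({0}) = {0}
'c' @ 1: {1,2,3,4}  [accepting]
'a' @ 2: {}  — dead — no transitions
rest 'cbcca' ignored (set empty)
final: {}; accept 3 not in set

Answer: REJECT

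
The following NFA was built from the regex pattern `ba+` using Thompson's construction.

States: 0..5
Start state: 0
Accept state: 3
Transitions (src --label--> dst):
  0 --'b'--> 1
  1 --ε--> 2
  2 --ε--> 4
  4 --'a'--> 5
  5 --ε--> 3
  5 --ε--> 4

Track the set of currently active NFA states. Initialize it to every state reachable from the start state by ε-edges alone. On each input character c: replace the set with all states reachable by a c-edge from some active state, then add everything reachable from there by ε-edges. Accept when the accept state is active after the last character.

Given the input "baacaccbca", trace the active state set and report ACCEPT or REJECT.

S₀ = ε-closure({0}) = {0}
'b' @ 1: {1,2,4}
'a' @ 2: {3,4,5}  (accept∈set)
'a' @ 3: {3,4,5}  (accept∈set)
'c' @ 4: {}  — no active states
rest 'accbca' ignored (set empty)
after full input: {}  (accept=3 not in)

Answer: REJECT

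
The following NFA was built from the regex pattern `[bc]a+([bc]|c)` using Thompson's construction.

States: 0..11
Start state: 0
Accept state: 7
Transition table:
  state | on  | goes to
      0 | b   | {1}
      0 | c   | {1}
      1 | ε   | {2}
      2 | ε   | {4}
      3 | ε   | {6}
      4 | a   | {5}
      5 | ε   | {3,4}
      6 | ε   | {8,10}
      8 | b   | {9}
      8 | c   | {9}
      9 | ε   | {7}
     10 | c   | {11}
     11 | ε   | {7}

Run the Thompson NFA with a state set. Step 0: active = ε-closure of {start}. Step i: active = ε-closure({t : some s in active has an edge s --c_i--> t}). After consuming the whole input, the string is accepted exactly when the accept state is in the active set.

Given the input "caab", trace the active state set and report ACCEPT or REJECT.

initial (ε-close {0}): {0}
'c' @ 1: {1,2,4}
'a' @ 2: {3,4,5,6,8,10}
'a' @ 3: {3,4,5,6,8,10}
'b' @ 4: {7,9}  ✓accept
final: {7,9}; accept 7 in set

Answer: ACCEPT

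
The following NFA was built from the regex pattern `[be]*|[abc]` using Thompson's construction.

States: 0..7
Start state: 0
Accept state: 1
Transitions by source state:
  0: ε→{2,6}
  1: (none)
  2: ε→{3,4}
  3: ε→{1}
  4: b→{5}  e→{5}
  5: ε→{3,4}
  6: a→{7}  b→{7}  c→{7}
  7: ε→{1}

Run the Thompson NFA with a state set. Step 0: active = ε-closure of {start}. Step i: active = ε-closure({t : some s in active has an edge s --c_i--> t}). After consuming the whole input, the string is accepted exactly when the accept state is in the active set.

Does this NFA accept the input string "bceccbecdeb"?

Answer: REJECT

Steps:
start: ε-closure({0}) = {0,1,2,3,4,6}
'b' @ 1: {1,3,4,5,7}  [accepting]
'c' @ 2: {}  — dead — no transitions
rest 'eccbecdeb' ignored (set empty)
end set {} — state 1 not in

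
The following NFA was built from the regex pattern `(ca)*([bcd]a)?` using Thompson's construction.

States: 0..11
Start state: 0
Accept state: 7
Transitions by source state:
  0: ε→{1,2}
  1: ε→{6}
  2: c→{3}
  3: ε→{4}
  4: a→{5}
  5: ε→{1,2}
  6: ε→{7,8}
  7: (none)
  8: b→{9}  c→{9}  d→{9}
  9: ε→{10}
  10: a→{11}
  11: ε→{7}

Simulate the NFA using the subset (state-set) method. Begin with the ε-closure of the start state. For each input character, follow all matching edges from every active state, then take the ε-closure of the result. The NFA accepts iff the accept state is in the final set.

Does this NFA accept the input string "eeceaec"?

S₀ = ε-closure({0}) = {0,1,2,6,7,8}
'e' @ 1: {}  — no active states
rest 'eceaec' ignored (set empty)
end set {} — state 7 not in

Answer: REJECT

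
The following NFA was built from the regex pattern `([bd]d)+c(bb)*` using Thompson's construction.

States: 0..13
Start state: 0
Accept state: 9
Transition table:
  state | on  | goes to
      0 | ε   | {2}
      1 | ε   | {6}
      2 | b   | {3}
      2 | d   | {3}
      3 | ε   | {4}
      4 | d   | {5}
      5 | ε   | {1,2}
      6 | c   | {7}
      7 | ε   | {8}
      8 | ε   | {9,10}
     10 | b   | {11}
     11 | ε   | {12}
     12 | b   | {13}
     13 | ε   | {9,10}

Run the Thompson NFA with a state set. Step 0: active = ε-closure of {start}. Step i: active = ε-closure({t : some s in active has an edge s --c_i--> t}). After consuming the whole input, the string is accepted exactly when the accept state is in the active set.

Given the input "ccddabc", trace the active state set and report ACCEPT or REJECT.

initial (ε-close {0}): {0,2}
'c' @ 1: {}  — state set empty
rest 'cddabc' ignored (set empty)
final: {}; accept 9 not in set

Answer: REJECT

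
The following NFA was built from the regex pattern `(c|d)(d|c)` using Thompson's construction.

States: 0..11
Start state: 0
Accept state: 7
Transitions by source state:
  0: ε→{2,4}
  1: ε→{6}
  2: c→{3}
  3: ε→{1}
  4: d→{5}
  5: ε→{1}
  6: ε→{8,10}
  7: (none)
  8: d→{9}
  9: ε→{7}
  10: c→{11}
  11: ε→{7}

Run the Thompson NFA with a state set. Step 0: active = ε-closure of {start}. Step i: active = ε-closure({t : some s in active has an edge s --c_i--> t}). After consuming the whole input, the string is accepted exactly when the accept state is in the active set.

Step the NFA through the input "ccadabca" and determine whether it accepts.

Answer: REJECT

Trace:
initial (ε-close {0}): {0,2,4}
'c' @ 1: {1,3,6,8,10}
'c' @ 2: {7,11}  (accept∈set)
'a' @ 3: {}  — state set empty
rest 'dabca' ignored (set empty)
after full input: {}  (accept=7 not in)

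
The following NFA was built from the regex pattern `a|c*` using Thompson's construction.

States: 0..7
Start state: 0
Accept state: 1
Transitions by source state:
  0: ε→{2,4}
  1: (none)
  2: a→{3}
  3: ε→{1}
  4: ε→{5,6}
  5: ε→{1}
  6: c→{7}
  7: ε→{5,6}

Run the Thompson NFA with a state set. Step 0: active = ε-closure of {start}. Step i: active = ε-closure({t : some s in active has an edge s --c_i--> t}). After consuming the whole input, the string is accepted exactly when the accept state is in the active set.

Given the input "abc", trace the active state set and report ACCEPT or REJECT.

Answer: REJECT

Steps:
S₀ = ε-closure({0}) = {0,1,2,4,5,6}
'a' @ 1: {1,3}  (accept∈set)
'b' @ 2: {}  — no active states
rest 'c' ignored (set empty)
after full input: {}  (accept=1 not in)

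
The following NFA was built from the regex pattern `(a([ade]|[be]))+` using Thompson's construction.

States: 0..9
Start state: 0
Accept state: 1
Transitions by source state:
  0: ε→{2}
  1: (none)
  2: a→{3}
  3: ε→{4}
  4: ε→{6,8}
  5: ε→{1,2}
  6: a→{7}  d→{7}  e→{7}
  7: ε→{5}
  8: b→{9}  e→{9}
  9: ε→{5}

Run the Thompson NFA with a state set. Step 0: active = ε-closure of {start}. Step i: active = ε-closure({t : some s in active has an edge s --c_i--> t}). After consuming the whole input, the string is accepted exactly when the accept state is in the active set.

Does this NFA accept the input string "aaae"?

S₀ = ε-closure({0}) = {0,2}
'a' @ 1: {3,4,6,8}
'a' @ 2: {1,2,5,7}  (accept∈set)
'a' @ 3: {3,4,6,8}
'e' @ 4: {1,2,5,7,9}  (accept∈set)
final: {1,2,5,7,9}; accept 1 in set

Answer: ACCEPT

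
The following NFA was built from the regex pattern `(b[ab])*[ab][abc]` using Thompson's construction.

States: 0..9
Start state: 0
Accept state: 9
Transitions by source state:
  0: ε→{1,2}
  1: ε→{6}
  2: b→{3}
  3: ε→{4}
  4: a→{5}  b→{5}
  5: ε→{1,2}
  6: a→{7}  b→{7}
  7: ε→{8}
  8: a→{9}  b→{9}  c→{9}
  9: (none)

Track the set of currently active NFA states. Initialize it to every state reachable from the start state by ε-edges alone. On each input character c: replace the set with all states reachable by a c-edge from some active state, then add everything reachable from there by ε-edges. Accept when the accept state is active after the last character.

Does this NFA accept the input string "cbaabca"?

Answer: REJECT

Trace:
S₀ = ε-closure({0}) = {0,1,2,6}
'c' @ 1: {}  — dead — no transitions
rest 'baabca' ignored (set empty)
after full input: {}  (accept=9 not in)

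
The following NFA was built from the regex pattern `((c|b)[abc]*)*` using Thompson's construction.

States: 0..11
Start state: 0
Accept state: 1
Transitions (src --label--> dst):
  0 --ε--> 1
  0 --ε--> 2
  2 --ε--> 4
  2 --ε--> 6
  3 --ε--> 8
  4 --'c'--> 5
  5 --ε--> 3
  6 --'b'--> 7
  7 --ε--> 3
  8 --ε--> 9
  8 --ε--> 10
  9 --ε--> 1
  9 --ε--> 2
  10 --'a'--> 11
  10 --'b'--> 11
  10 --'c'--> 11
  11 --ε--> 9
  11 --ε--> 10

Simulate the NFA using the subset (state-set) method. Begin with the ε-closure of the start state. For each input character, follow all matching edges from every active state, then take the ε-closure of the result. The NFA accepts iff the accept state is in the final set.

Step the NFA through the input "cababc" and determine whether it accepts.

S₀ = ε-closure({0}) = {0,1,2,4,6}
'c' @ 1: {1,2,3,4,5,6,8,9,10}  [accepting]
'a' @ 2: {1,2,4,6,9,10,11}  [accepting]
'b' @ 3: {1,2,3,4,6,7,8,9,10,11}  [accepting]
'a' @ 4: {1,2,4,6,9,10,11}  [accepting]
'b' @ 5: {1,2,3,4,6,7,8,9,10,11}  [accepting]
'c' @ 6: {1,2,3,4,5,6,8,9,10,11}  [accepting]
end set {1,2,3,4,5,6,8,9,10,11} — state 1 in

Answer: ACCEPT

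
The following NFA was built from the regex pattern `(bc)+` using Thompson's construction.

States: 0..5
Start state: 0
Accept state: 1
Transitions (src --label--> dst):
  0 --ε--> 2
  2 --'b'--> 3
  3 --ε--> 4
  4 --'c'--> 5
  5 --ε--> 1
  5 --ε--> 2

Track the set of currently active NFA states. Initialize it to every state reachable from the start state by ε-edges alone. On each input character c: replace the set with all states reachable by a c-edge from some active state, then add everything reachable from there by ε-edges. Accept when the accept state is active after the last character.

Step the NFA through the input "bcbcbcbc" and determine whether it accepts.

start: ε-closure({0}) = {0,2}
'b' @ 1: {3,4}
'c' @ 2: {1,2,5}  [accepting]
'b' @ 3: {3,4}
'c' @ 4: {1,2,5}  [accepting]
'b' @ 5: {3,4}
'c' @ 6: {1,2,5}  [accepting]
'b' @ 7: {3,4}
'c' @ 8: {1,2,5}  [accepting]
end set {1,2,5} — state 1 in

Answer: ACCEPT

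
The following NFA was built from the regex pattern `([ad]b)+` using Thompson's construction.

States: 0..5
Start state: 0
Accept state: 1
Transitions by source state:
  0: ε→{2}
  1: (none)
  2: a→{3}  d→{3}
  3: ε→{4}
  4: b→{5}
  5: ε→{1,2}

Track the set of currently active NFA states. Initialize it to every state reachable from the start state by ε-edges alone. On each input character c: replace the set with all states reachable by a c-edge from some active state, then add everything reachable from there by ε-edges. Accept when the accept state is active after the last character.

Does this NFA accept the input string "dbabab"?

Answer: ACCEPT

Derivation:
start: ε-closure({0}) = {0,2}
'd' @ 1: {3,4}
'b' @ 2: {1,2,5}  ✓accept
'a' @ 3: {3,4}
'b' @ 4: {1,2,5}  ✓accept
'a' @ 5: {3,4}
'b' @ 6: {1,2,5}  ✓accept
end set {1,2,5} — state 1 in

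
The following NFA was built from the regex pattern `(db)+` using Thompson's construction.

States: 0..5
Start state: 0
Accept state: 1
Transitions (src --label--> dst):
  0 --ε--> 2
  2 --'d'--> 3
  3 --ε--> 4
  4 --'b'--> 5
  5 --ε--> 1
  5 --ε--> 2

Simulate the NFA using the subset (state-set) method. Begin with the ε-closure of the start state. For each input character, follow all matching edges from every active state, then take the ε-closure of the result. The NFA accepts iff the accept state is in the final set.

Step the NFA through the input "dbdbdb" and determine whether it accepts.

Answer: ACCEPT

Trace:
start: ε-closure({0}) = {0,2}
'd' @ 1: {3,4}
'b' @ 2: {1,2,5}  (accept∈set)
'd' @ 3: {3,4}
'b' @ 4: {1,2,5}  (accept∈set)
'd' @ 5: {3,4}
'b' @ 6: {1,2,5}  (accept∈set)
final: {1,2,5}; accept 1 in set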